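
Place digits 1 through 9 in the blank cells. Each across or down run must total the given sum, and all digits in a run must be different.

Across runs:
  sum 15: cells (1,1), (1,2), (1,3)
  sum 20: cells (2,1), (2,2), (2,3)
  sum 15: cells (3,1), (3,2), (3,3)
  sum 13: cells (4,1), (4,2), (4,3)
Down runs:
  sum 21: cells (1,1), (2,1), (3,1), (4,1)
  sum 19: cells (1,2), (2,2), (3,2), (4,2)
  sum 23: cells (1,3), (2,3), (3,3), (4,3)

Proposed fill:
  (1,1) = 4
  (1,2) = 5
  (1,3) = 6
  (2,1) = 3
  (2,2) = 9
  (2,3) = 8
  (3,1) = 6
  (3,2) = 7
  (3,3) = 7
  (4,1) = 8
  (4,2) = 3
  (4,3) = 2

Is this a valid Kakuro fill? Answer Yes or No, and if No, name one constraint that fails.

No — the across run (3,1)–(3,3) sums to 20, not 15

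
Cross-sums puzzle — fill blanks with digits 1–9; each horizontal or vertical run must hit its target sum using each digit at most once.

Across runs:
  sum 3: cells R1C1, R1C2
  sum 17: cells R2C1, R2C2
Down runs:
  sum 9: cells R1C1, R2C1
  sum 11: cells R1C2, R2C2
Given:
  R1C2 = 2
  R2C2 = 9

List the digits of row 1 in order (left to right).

3 in 2 cells must be {1,2}; 17 in 2 cells must be {8,9}.
R1C1 = 3 − 2 = 1 completes the 3 across.
R2C1 = 17 − 9 = 8 completes the 17 across.

1, 2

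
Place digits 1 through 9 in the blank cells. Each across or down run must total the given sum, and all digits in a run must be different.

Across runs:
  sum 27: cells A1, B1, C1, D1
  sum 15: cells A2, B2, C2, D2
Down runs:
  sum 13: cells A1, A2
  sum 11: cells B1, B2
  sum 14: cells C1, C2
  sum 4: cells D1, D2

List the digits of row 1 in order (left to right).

4 in 2 cells must be {1,3}.
Only 3 fits D1 under both its across sum 27 and down sum 4.
D2 = 4 − 3 = 1 completes the 4 down.
Nothing is forced directly, so branch on C1, whose candidates are 8 or 9. If C1 = 8: that forces C2 = 6, A2 = 5, B2 = 3, after which A1 would have to be in {7,9} for the 27 across but in {8} for the 13 down — contradiction. So C1 = 9.
C2 = 14 − 9 = 5 completes the 14 down.
No cell is forced outright now. A2 can only be 6 or 7 (the digits allowed by both its 15 across and its 13 down). If A2 = 7: then A1 would have to be in {7,8} for the 27 across but in {6} for the 13 down — contradiction. So A2 = 6.
A1 = 13 − 6 = 7 completes the 13 down.
B1 = 27 − 19 = 8 completes the 27 across.

7, 8, 9, 3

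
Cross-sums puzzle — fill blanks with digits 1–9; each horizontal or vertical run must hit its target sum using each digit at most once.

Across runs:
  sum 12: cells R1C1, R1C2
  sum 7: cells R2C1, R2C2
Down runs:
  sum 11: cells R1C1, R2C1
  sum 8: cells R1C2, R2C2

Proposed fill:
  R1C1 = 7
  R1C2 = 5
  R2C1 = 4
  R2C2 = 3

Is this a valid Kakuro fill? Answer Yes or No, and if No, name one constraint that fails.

Across: 7+5=12; 4+3=7. Down: 7+4=11; 5+3=8. No digit repeats within any run.

Yes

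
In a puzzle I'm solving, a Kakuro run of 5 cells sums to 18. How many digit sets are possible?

3

5 distinct digits from 1–9 sum between 15 and 35.
Enumerating: {1,2,3,4,8}, {1,2,3,5,7}, {1,2,4,5,6}.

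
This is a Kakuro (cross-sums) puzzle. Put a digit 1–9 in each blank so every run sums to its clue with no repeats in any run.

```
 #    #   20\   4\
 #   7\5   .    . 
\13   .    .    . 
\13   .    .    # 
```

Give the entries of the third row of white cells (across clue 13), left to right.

6 7

4 in 2 cells must be {1,3}.
Nothing is forced directly, so branch on R1C2, whose candidates are 3 or 4. If R1C2 = 3: then R1C3 would have to be in {2} for the 5 across but in {1,3} for the 4 down — contradiction. So R1C2 = 4.
R1C3 = 5 − 4 = 1 completes the 5 across.
R2C3 = 4 − 1 = 3 completes the 4 down.
R2C2 = 9: the only remaining digit allowed by both the 13 across and the 20 down.
R3C2 = 20 − 13 = 7 completes the 20 down.
R2C1 = 13 − 12 = 1 completes the 13 across.
R3C1 = 13 − 7 = 6 completes the 13 across.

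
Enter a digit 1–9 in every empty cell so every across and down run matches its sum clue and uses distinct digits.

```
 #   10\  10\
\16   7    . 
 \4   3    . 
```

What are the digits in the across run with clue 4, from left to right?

16 in 2 cells must be {7,9}; 4 in 2 cells must be {1,3}.
R1C2 = 16 − 7 = 9 completes the 16 across.
R2C2 = 4 − 3 = 1 completes the 4 across.

3 1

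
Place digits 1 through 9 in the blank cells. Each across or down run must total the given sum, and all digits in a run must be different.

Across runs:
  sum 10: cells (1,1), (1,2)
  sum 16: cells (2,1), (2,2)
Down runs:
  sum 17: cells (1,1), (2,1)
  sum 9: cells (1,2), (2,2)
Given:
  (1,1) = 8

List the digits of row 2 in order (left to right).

9 7

16 in 2 cells must be {7,9}; 17 in 2 cells must be {8,9}.
(1,2) = 10 − 8 = 2 completes the 10 across.
(2,1) = 17 − 8 = 9 completes the 17 down.
(2,2) = 16 − 9 = 7 completes the 16 across.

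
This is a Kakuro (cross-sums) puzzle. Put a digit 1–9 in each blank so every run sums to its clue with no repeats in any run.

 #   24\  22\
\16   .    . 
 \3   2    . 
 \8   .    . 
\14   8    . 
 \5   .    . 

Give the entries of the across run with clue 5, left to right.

16 in 2 cells must be {7,9}; 3 in 2 cells must be {1,2}.
R2C2 = 3 − 2 = 1 completes the 3 across.
R4C2 = 14 − 8 = 6 completes the 14 across.
No cell is forced outright now. R1C1 can only be 7 or 9 (the digits allowed by both its 16 across and its 24 down). If R1C1 = 9: that forces R1C2 = 7, R3C1 = 1, after which R3C2 would have to be in {7} for the 8 across but in {3,5} for the 22 down — contradiction. So R1C1 = 7.
R1C2 = 16 − 7 = 9 completes the 16 across.
R3C2 = 2: the only remaining digit allowed by both the 8 across and the 22 down.
R5C2 = 22 − 18 = 4 completes the 22 down.
R3C1 = 8 − 2 = 6 completes the 8 across.
R5C1 = 5 − 4 = 1 completes the 5 across.

1, 4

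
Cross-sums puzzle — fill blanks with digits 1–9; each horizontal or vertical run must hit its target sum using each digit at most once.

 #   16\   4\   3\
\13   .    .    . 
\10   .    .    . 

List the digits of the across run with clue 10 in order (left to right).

7 1 2

16 in 2 cells must be {7,9}; 4 in 2 cells must be {1,3}; 3 in 2 cells must be {1,2}.
The 10 across and the 16 down share only 7, so R2C1 = 7.
Given what's placed, R2C2 must be 1 to fit the 10 across and 4 down.
R2C3 = 10 − 8 = 2 completes the 10 across.
R1C1 = 16 − 7 = 9 completes the 16 down.
R1C2 = 4 − 1 = 3 completes the 4 down.
R1C3 = 13 − 12 = 1 completes the 13 across.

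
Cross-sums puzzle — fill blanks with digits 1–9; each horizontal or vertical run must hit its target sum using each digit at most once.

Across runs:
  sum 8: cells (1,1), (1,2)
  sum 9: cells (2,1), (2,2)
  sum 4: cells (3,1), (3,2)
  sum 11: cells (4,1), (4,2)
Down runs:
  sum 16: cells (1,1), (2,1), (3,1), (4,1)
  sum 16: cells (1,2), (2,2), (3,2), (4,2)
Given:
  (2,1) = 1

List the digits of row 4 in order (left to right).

4 in 2 cells must be {1,3}.
(2,2) = 9 − 1 = 8 completes the 9 across.
Given what's placed, (3,1) must be 3 to fit the 4 across and 16 down.
(3,2) = 4 − 3 = 1 completes the 4 across.
No cell is forced outright now. (1,1) can only be 5 or 7 (the digits allowed by both its 8 across and its 16 down). If (1,1) = 7: then (1,2) would have to be in {1} for the 8 across but in {2,3,4,5} for the 16 down — contradiction. So (1,1) = 5.
(1,2) = 8 − 5 = 3 completes the 8 across.
(4,1) = 16 − 9 = 7 completes the 16 down.
(4,2) = 11 − 7 = 4 completes the 11 across.

7, 4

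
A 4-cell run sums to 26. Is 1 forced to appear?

No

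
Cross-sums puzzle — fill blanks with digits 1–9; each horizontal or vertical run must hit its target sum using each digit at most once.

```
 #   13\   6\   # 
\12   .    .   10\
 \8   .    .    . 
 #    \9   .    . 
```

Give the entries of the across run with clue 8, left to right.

4 1 3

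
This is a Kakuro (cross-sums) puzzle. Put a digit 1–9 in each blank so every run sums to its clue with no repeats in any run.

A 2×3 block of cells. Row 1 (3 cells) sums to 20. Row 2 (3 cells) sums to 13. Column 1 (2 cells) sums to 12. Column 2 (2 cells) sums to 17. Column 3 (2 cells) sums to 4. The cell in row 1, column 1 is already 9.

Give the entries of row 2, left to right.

17 in 2 cells must be {8,9}; 4 in 2 cells must be {1,3}.
Given what's placed, (1,2) must be 8 to fit the 20 across and 17 down.
(1,3) = 20 − 17 = 3 completes the 20 across.
(2,1) = 12 − 9 = 3 completes the 12 down.
(2,2) = 17 − 8 = 9 completes the 17 down.
(2,3) = 13 − 12 = 1 completes the 13 across.

3, 9, 1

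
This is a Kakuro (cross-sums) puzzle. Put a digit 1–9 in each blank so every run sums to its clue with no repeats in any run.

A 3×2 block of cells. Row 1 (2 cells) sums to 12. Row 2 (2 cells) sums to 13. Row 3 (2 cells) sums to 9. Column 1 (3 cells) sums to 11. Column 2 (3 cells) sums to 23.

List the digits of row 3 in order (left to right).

1 8

23 in 3 cells must be {6,8,9}.
Nothing is forced directly, so branch on (3,2), whose candidates are 6 or 8. If (3,2) = 6: that forces (3,1) = 3, (1,1) = 7, after which (1,2) would have to be in {5} for the 12 across but in {8,9} for the 23 down — contradiction. So (3,2) = 8.
Given what's placed, (1,2) must be 9 to fit the 12 across and 23 down.
(2,2) = 23 − 17 = 6 completes the 23 down.
(3,1) = 9 − 8 = 1 completes the 9 across.
(1,1) = 12 − 9 = 3 completes the 12 across.
(2,1) = 13 − 6 = 7 completes the 13 across.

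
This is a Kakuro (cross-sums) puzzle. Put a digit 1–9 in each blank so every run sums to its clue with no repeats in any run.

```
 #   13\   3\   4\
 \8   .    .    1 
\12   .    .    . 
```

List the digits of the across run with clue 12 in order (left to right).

3 in 2 cells must be {1,2}; 4 in 2 cells must be {1,3}.
Given what's placed, R1C2 must be 2 to fit the 8 across and 3 down.
R2C2 = 3 − 2 = 1 completes the 3 down.
R2C3 = 4 − 1 = 3 completes the 4 down.
R1C1 = 8 − 3 = 5 completes the 8 across.
R2C1 = 12 − 4 = 8 completes the 12 across.

8, 1, 3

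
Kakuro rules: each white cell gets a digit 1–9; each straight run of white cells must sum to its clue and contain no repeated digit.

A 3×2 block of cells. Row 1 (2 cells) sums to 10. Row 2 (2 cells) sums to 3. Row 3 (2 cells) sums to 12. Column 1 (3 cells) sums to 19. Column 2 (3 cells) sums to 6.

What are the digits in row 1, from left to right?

8 2

3 in 2 cells must be {1,2}; 6 in 3 cells must be {1,2,3}.
The 3 across and the 19 down share only 2, so (2,1) = 2.
(2,2) = 3 − 2 = 1 completes the 3 across.
Given what's placed, (3,2) must be 3 to fit the 12 across and 6 down.
(1,2) = 6 − 4 = 2 completes the 6 down.
(3,1) = 12 − 3 = 9 completes the 12 across.
(1,1) = 10 − 2 = 8 completes the 10 across.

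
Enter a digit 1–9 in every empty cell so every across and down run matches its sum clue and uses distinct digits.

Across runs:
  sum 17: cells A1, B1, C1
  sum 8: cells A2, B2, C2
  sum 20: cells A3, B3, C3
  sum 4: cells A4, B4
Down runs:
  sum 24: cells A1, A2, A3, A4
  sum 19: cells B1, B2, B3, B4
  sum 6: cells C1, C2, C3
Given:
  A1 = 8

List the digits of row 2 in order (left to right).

4 in 2 cells must be {1,3}; 6 in 3 cells must be {1,2,3}.
Intersecting the 20 across with the 6 down forces C3 = 3.
C1 = 2: the only remaining digit allowed by both the 17 across and the 6 down.
C2 = 6 − 5 = 1 completes the 6 down.
A3 = 9: the only remaining digit allowed by both the 20 across and the 24 down.
B3 = 20 − 12 = 8 completes the 20 across.
B1 = 17 − 10 = 7 completes the 17 across.
B2 = 3: the only remaining digit allowed by both the 8 across and the 19 down.
B4 = 19 − 18 = 1 completes the 19 down.
A2 = 8 − 4 = 4 completes the 8 across.

4 3 1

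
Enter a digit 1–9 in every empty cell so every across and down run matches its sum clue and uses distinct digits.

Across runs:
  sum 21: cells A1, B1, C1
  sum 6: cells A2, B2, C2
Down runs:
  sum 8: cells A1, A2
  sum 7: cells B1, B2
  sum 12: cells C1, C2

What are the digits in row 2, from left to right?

6 in 3 cells must be {1,2,3}.
The 6 across and the 12 down share only 3, so C2 = 3.
C1 = 12 − 3 = 9 completes the 12 down.
Nothing is forced directly, so branch on A1, whose candidates are 5 or 7. If A1 = 5: then B1 would have to be in {7} for the 21 across but in {1,2,3,4,5,6} for the 7 down — contradiction. So A1 = 7.
B1 = 21 − 16 = 5 completes the 21 across.
A2 = 8 − 7 = 1 completes the 8 down.
B2 = 6 − 4 = 2 completes the 6 across.

1 2 3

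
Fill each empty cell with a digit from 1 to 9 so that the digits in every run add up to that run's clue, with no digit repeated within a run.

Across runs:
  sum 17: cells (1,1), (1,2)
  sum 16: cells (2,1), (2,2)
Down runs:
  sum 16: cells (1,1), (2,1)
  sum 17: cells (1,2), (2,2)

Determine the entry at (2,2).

17 in 2 cells must be {8,9}; 16 in 2 cells must be {7,9}.
The 17 across and the 16 down share only 9, so (1,1) = 9.
(1,2) = 17 − 9 = 8 completes the 17 across.
(2,1) = 16 − 9 = 7 completes the 16 down.
(2,2) = 16 − 7 = 9 completes the 16 across.

9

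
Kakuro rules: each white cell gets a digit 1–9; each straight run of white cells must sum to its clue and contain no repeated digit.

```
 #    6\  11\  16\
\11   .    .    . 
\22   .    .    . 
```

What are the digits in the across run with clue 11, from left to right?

1, 3, 7

16 in 2 cells must be {7,9}.
The 11 across and the 16 down share only 7, so R1C3 = 7.
The 22 across and the 6 down share only 5, so R2C1 = 5.
R2C3 = 16 − 7 = 9 completes the 16 down.
R1C1 = 6 − 5 = 1 completes the 6 down.
R1C2 = 11 − 8 = 3 completes the 11 across.
R2C2 = 22 − 14 = 8 completes the 22 across.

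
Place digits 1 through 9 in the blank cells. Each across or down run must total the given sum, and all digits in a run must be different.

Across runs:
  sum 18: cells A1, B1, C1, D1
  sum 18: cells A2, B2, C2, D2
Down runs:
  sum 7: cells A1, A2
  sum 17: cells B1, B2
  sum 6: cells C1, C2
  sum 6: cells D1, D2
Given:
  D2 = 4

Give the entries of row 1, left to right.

6, 9, 1, 2

17 in 2 cells must be {8,9}.
D1 = 6 − 4 = 2 completes the 6 down.
Nothing is forced directly, so branch on B1, whose candidates are 8 or 9. If B1 = 8: that forces B2 = 9, C2 = 2, after which C1 would have to be in {1,3,5,7} for the 18 across but in {4} for the 6 down — contradiction. So B1 = 9.
B2 = 17 − 9 = 8 completes the 17 down.
Nothing is forced directly, so branch on A2, whose candidates are 1 or 5. If A2 = 5: then A1 would have to be in {1,3,4,6} for the 18 across but in {2} for the 7 down — contradiction. So A2 = 1.
A1 = 7 − 1 = 6 completes the 7 down.
C1 = 18 − 17 = 1 completes the 18 across.
C2 = 18 − 13 = 5 completes the 18 across.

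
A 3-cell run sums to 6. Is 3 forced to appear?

Yes

The only way to make 6 from 3 distinct digits is {1,2,3}, which contains 3.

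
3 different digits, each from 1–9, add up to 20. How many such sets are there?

4

3 distinct digits from 1–9 sum between 6 and 24.
Enumerating: {3,8,9}, {4,7,9}, {5,6,9}, {5,7,8}.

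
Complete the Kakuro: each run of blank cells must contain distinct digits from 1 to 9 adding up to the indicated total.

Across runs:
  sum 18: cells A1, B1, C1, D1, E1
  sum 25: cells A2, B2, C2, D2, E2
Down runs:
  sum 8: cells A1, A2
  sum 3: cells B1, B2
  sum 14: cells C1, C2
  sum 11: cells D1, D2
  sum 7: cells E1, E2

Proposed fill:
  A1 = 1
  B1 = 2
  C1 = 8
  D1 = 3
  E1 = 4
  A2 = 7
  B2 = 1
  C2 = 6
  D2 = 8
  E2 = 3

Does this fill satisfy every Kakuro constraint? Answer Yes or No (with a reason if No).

Across: 1+2+8+3+4=18; 7+1+6+8+3=25. Down: 1+7=8; 2+1=3; 8+6=14; 3+8=11; 4+3=7. No digit repeats within any run.

Yes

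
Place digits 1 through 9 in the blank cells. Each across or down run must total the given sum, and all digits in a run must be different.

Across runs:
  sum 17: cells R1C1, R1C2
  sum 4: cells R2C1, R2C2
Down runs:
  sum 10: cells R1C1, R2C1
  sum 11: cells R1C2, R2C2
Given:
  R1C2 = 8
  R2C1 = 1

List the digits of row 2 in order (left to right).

1, 3

17 in 2 cells must be {8,9}; 4 in 2 cells must be {1,3}.
R1C1 = 17 − 8 = 9 completes the 17 across.
R2C2 = 4 − 1 = 3 completes the 4 across.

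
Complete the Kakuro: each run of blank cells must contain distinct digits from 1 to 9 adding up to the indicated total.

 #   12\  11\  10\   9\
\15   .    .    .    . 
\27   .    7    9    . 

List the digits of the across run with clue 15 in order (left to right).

7, 4, 1, 3

R1C2 = 11 − 7 = 4 completes the 11 down.
R1C3 = 10 − 9 = 1 completes the 10 down.
Nothing is forced directly, so branch on R2C1, whose candidates are 3 or 5 or 8. If R2C1 = 3: then R1C1 would have to be in {2,3,7,8} for the 15 across but in {9} for the 12 down — contradiction. If R2C1 = 8: then R1C1 would have to be in {2,3,7,8} for the 15 across but in {4} for the 12 down — contradiction. So R2C1 = 5.
R1C1 = 12 − 5 = 7 completes the 12 down.
R1C4 = 15 − 12 = 3 completes the 15 across.
R2C4 = 27 − 21 = 6 completes the 27 across.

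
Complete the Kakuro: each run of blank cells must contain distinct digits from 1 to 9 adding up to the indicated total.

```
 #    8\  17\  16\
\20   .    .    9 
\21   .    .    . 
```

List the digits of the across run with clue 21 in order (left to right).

17 in 2 cells must be {8,9}; 16 in 2 cells must be {7,9}.
Given what's placed, R1C2 must be 8 to fit the 20 across and 17 down.
R2C2 = 17 − 8 = 9 completes the 17 down.
R2C3 = 16 − 9 = 7 completes the 16 down.
R1C1 = 20 − 17 = 3 completes the 20 across.
R2C1 = 21 − 16 = 5 completes the 21 across.

5, 9, 7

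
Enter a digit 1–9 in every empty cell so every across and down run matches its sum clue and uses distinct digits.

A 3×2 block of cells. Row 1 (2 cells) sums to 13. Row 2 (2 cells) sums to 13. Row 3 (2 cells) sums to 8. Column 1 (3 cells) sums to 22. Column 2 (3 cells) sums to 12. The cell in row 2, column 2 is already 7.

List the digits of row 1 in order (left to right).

(1,2) = 4: the only remaining digit allowed by both the 13 across and the 12 down.
(2,1) = 13 − 7 = 6 completes the 13 across.
(3,1) = 7: the only remaining digit allowed by both the 8 across and the 22 down.
(3,2) = 8 − 7 = 1 completes the 8 across.
(1,1) = 13 − 4 = 9 completes the 13 across.

9 4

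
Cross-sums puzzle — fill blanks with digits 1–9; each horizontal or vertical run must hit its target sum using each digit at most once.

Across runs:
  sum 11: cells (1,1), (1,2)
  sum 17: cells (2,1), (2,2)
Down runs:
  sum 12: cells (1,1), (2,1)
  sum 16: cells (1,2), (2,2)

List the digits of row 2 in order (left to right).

8 9

17 in 2 cells must be {8,9}; 16 in 2 cells must be {7,9}.
The 17 across and the 16 down share only 9, so (2,2) = 9.
(1,2) = 16 − 9 = 7 completes the 16 down.
(2,1) = 17 − 9 = 8 completes the 17 across.
(1,1) = 11 − 7 = 4 completes the 11 across.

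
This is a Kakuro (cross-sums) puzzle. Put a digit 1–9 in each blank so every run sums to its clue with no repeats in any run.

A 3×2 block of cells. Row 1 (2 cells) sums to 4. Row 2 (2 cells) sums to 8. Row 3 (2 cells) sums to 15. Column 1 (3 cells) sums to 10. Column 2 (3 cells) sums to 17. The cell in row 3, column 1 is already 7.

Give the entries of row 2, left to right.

4 in 2 cells must be {1,3}.
(1,1) = 1: the only remaining digit allowed by both the 4 across and the 10 down.
(1,2) = 4 − 1 = 3 completes the 4 across.
(2,1) = 10 − 8 = 2 completes the 10 down.
(2,2) = 8 − 2 = 6 completes the 8 across.
(3,2) = 15 − 7 = 8 completes the 15 across.

2 6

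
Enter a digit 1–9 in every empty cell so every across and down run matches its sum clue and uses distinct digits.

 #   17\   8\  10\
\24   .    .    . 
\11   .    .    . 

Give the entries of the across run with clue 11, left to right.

8 1 2

24 in 3 cells must be {7,8,9}; 17 in 2 cells must be {8,9}.
The 24 across and the 8 down share only 7, so R1C2 = 7.
The 11 across and the 17 down share only 8, so R2C1 = 8.
R2C2 = 8 − 7 = 1 completes the 8 down.
R2C3 = 11 − 9 = 2 completes the 11 across.
R1C1 = 17 − 8 = 9 completes the 17 down.
R1C3 = 24 − 16 = 8 completes the 24 across.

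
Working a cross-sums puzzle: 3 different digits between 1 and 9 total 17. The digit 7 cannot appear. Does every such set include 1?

No

Counterexample: {2,6,9} sums to 17 under that restriction without using 1.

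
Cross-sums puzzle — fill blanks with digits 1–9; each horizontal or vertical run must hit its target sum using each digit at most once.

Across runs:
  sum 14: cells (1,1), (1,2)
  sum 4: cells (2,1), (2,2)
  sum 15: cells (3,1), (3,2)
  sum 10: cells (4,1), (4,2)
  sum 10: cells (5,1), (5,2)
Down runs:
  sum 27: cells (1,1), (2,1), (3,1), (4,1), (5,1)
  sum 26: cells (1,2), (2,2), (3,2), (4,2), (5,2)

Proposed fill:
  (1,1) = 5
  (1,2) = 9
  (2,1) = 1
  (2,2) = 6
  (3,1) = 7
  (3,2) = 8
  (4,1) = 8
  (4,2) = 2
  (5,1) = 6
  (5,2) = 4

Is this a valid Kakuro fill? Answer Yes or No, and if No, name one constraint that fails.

No — the down run (1,2)–(5,2) sums to 29, not 26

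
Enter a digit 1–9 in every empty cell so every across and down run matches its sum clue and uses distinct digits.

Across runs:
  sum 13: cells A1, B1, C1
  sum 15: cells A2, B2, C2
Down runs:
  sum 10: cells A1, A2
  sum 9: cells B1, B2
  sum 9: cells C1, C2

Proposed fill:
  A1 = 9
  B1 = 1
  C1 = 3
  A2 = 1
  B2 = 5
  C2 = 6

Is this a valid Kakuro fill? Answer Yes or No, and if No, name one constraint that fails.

No — the down run B1–B2 sums to 6, not 9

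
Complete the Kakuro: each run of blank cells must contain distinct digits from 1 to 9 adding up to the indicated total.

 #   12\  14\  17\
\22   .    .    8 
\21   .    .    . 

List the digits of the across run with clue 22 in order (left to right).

17 in 2 cells must be {8,9}.
R2C3 = 17 − 8 = 9 completes the 17 down.
Nothing is forced directly, so branch on R2C2, whose candidates are 5 or 8. If R2C2 = 8: then R1C2 would have to be in {5,9} for the 22 across but in {6} for the 14 down — contradiction. So R2C2 = 5.
R1C2 = 14 − 5 = 9 completes the 14 down.
R2C1 = 21 − 14 = 7 completes the 21 across.
R1C1 = 22 − 17 = 5 completes the 22 across.

5 9 8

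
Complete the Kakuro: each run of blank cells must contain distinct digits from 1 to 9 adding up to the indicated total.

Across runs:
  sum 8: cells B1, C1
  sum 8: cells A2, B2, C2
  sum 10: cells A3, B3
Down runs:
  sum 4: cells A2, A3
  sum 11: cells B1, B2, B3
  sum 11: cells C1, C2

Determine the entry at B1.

4 in 2 cells must be {1,3}.
Nothing is forced directly, so branch on A2, whose candidates are 1 or 3. If A2 = 3: that forces C2 = 4, A3 = 1, after which B3 would have to be in {9} for the 10 across but in {1,2,3,4,5,6,7,8} for the 11 down — contradiction. So A2 = 1.
A3 = 4 − 1 = 3 completes the 4 down.
B3 = 10 − 3 = 7 completes the 10 across.
B2 = 3: the only remaining digit allowed by both the 8 across and the 11 down.
C2 = 8 − 4 = 4 completes the 8 across.
B1 = 11 − 10 = 1 completes the 11 down.
C1 = 8 − 1 = 7 completes the 8 across.

1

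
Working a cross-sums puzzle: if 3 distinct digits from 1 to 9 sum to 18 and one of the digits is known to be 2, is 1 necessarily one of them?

The only way to make 18 from 3 distinct digits under that restriction is {2,7,9}, which does not contain 1.

No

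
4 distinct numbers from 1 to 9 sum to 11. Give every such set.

4 distinct digits from 1–9 sum between 10 and 30.
Only one set works: {1,2,3,5}.

{1,2,3,5}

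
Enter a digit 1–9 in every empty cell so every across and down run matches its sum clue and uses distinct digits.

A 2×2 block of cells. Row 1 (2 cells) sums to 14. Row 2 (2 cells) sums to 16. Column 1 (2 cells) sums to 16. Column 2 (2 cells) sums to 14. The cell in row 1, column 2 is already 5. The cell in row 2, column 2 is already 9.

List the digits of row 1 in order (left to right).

9 5

16 in 2 cells must be {7,9}.
(1,1) = 14 − 5 = 9 completes the 14 across.
(2,1) = 16 − 9 = 7 completes the 16 across.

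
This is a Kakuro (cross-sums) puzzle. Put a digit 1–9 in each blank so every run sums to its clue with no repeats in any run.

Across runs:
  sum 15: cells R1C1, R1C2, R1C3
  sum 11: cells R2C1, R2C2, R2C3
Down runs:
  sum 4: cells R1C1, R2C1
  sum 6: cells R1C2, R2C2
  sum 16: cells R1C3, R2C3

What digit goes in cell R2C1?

3

4 in 2 cells must be {1,3}; 16 in 2 cells must be {7,9}.
The 11 across and the 16 down share only 7, so R2C3 = 7.
R1C3 = 16 − 7 = 9 completes the 16 down.
Given what's placed, R2C2 must be 1 to fit the 11 across and 6 down.
R1C1 = 1: the only remaining digit allowed by both the 15 across and the 4 down.
R1C2 = 15 − 10 = 5 completes the 15 across.
R2C1 = 11 − 8 = 3 completes the 11 across.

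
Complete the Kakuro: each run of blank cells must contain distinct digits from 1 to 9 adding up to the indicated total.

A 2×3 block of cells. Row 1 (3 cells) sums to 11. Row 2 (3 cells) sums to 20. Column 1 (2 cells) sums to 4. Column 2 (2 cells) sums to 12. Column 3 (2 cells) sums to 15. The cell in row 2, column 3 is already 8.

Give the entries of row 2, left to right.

4 in 2 cells must be {1,3}.
(1,3) = 15 − 8 = 7 completes the 15 down.
(2,1) = 3: the only remaining digit allowed by both the 20 across and the 4 down.
(2,2) = 20 − 11 = 9 completes the 20 across.
(1,1) = 4 − 3 = 1 completes the 4 down.
(1,2) = 11 − 8 = 3 completes the 11 across.

3 9 8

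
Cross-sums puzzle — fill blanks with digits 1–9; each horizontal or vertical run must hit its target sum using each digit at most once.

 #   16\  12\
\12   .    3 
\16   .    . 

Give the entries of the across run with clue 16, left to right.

7, 9

16 in 2 cells must be {7,9}.
R1C1 = 12 − 3 = 9 completes the 12 across.
R2C1 = 16 − 9 = 7 completes the 16 down.
R2C2 = 16 − 7 = 9 completes the 16 across.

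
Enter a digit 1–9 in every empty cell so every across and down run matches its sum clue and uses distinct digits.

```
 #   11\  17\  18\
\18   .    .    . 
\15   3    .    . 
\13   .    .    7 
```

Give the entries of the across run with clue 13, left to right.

No cell is forced outright now. R2C3 can only be 5 or 8 (the digits allowed by both its 15 across and its 18 down). If R2C3 = 5: that forces R1C3 = 6, R2C2 = 7, R1C1 = 7, after which R1C2 would have to be in {5} for the 18 across but in {1,2,4,6,8,9} for the 17 down — contradiction. So R2C3 = 8.
R1C3 = 18 − 15 = 3 completes the 18 down.
R2C2 = 15 − 11 = 4 completes the 15 across.
Given what's placed, R3C2 must be 5 to fit the 13 across and 17 down.
R1C2 = 17 − 9 = 8 completes the 17 down.
R3C1 = 13 − 12 = 1 completes the 13 across.
R1C1 = 18 − 11 = 7 completes the 18 across.

1 5 7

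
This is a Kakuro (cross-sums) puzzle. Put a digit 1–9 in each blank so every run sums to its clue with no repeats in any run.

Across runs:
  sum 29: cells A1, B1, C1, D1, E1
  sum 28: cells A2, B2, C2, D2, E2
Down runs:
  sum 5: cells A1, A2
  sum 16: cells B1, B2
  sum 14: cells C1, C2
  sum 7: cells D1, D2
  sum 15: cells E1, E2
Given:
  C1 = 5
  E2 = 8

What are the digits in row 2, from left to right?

3, 7, 9, 1, 8

16 in 2 cells must be {7,9}.
E1 = 15 − 8 = 7 completes the 15 down.
C2 = 14 − 5 = 9 completes the 14 down.
B1 = 9: the only remaining digit allowed by both the 29 across and the 16 down.
B2 = 16 − 9 = 7 completes the 16 down.
A1 = 2: the only remaining digit allowed by both the 29 across and the 5 down.
D1 = 29 − 23 = 6 completes the 29 across.
A2 = 5 − 2 = 3 completes the 5 down.
D2 = 28 − 27 = 1 completes the 28 across.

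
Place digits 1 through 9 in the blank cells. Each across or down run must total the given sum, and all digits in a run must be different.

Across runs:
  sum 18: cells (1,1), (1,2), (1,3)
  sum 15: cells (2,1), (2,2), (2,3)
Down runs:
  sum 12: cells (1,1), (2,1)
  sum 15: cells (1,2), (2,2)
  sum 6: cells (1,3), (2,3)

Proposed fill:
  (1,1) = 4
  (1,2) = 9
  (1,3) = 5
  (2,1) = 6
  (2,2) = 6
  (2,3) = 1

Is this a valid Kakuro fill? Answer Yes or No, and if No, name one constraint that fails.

No — the across run (2,1)–(2,3) sums to 13, not 15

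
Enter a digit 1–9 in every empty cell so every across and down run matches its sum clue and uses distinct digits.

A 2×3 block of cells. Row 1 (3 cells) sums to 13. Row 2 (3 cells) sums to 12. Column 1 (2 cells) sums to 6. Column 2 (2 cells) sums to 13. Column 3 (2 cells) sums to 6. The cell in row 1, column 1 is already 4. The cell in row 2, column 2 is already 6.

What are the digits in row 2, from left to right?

2 6 4

(1,2) = 13 − 6 = 7 completes the 13 down.
(1,3) = 13 − 11 = 2 completes the 13 across.
(2,1) = 6 − 4 = 2 completes the 6 down.
(2,3) = 12 − 8 = 4 completes the 12 across.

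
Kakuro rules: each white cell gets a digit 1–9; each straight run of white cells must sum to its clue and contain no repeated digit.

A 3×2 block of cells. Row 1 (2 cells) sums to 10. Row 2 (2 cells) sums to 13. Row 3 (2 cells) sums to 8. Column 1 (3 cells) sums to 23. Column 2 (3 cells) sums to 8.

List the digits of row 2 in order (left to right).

8 5

23 in 3 cells must be {6,8,9}.
The 8 across and the 23 down share only 6, so (3,1) = 6.
(3,2) = 8 − 6 = 2 completes the 8 across.
Given what's placed, (1,2) must be 1 to fit the 10 across and 8 down.
(2,2) = 8 − 3 = 5 completes the 8 down.
(1,1) = 10 − 1 = 9 completes the 10 across.
(2,1) = 13 − 5 = 8 completes the 13 across.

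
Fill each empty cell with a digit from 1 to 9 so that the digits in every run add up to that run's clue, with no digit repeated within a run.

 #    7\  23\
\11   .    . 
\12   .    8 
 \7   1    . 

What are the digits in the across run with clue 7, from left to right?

1 6

7 in 3 cells must be {1,2,4}; 23 in 3 cells must be {6,8,9}.
R2C1 = 12 − 8 = 4 completes the 12 across.
R3C2 = 7 − 1 = 6 completes the 7 across.
R1C1 = 7 − 5 = 2 completes the 7 down.
R1C2 = 11 − 2 = 9 completes the 11 across.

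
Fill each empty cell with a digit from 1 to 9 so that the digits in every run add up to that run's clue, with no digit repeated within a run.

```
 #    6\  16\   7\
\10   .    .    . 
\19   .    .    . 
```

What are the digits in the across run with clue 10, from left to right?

2 7 1

16 in 2 cells must be {7,9}.
The 10 across and the 16 down share only 7, so R1C2 = 7.
R2C2 = 16 − 7 = 9 completes the 16 down.
Nothing is forced directly, so branch on R2C1, whose candidates are 2 or 4. If R2C1 = 2: then R1C1 would have to be in {1,2} for the 10 across but in {4} for the 6 down — contradiction. So R2C1 = 4.
R1C1 = 6 − 4 = 2 completes the 6 down.
R1C3 = 10 − 9 = 1 completes the 10 across.
R2C3 = 19 − 13 = 6 completes the 19 across.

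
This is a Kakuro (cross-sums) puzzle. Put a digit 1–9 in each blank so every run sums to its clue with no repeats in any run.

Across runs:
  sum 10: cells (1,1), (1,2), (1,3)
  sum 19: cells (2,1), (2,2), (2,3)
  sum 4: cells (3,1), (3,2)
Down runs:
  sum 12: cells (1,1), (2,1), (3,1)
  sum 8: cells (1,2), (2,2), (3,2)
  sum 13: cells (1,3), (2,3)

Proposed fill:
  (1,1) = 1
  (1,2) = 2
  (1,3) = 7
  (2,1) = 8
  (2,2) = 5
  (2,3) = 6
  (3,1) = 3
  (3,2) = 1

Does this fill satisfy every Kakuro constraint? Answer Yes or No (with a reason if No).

Yes

Across: 1+2+7=10; 8+5+6=19; 3+1=4. Down: 1+8+3=12; 2+5+1=8; 7+6=13. No digit repeats within any run.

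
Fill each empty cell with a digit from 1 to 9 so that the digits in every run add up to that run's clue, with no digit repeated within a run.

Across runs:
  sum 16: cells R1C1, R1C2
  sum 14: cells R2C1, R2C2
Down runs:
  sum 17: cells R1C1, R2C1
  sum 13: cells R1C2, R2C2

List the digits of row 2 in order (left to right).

16 in 2 cells must be {7,9}; 17 in 2 cells must be {8,9}.
The 16 across and the 17 down share only 9, so R1C1 = 9.
R1C2 = 16 − 9 = 7 completes the 16 across.
R2C1 = 17 − 9 = 8 completes the 17 down.
R2C2 = 14 − 8 = 6 completes the 14 across.

8, 6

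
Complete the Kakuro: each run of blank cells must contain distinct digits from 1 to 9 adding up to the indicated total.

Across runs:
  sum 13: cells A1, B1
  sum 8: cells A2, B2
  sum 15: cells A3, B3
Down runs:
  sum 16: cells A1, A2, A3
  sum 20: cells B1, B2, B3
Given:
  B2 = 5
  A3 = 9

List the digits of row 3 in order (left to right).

9, 6

A2 = 8 − 5 = 3 completes the 8 across.
B3 = 15 − 9 = 6 completes the 15 across.
A1 = 16 − 12 = 4 completes the 16 down.
B1 = 13 − 4 = 9 completes the 13 across.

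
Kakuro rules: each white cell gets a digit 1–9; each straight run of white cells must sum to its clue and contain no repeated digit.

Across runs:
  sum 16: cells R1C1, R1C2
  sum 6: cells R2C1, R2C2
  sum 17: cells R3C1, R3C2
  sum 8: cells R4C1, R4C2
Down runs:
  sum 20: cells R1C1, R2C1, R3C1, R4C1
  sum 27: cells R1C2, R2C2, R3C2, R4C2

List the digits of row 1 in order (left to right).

9, 7

16 in 2 cells must be {7,9}; 17 in 2 cells must be {8,9}.
Nothing is forced directly, so branch on R3C1, whose candidates are 8 or 9. If R3C1 = 9: that forces R1C1 = 7, R1C2 = 9, R2C1 = 1, R2C2 = 5, after which R3C2 would have to be in {8} for the 17 across but in {6,7} for the 27 down — contradiction. So R3C1 = 8.
R3C2 = 17 − 8 = 9 completes the 17 across.
Given what's placed, R1C2 must be 7 to fit the 16 across and 27 down.
R2C2 = 5: the only remaining digit allowed by both the 6 across and the 27 down.
R4C2 = 27 − 21 = 6 completes the 27 down.
R1C1 = 16 − 7 = 9 completes the 16 across.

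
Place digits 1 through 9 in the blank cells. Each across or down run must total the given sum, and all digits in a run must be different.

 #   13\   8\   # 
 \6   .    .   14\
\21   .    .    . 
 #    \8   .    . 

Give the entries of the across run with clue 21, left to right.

Nothing is forced directly, so branch on R3C3, whose candidates are 5 or 6. If R3C3 = 6: that forces R2C3 = 8, R3C2 = 2, after which R2C2 would have to be in {4,6,7,9} for the 21 across but in {1,5} for the 8 down — contradiction. So R3C3 = 5.
R2C3 = 14 − 5 = 9 completes the 14 down.
R3C2 = 8 − 5 = 3 completes the 8 across.
R2C2 = 4: the only remaining digit allowed by both the 21 across and the 8 down.
R1C2 = 8 − 7 = 1 completes the 8 down.
R2C1 = 21 − 13 = 8 completes the 21 across.
R1C1 = 6 − 1 = 5 completes the 6 across.

8, 4, 9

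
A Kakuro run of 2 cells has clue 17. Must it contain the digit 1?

No

The only way to make 17 from 2 distinct digits is {8,9}, which does not contain 1.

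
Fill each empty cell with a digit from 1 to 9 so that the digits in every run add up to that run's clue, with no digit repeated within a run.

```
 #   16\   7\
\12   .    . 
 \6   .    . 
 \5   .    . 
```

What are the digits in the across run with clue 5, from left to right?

3 2

7 in 3 cells must be {1,2,4}.
The 12 across and the 7 down share only 4, so R1C2 = 4.
R1C1 = 12 − 4 = 8 completes the 12 across.
Nothing is forced directly, so branch on R2C2, whose candidates are 1 or 2. If R2C2 = 2: then R2C1 would have to be in {4} for the 6 across but in {1,2,3,5,6,7} for the 16 down — contradiction. So R2C2 = 1.
R2C1 = 6 − 1 = 5 completes the 6 across.
R3C1 = 16 − 13 = 3 completes the 16 down.
R3C2 = 5 − 3 = 2 completes the 5 across.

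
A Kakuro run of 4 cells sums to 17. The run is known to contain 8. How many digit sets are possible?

3

4 distinct digits from 1–9 sum between 10 and 30.
Keeping only sets containing 8.
Enumerating: {1,2,6,8}, {1,3,5,8}, {2,3,4,8}.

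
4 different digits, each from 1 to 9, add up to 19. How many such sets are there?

4 distinct digits from 1–9 sum between 10 and 30.

11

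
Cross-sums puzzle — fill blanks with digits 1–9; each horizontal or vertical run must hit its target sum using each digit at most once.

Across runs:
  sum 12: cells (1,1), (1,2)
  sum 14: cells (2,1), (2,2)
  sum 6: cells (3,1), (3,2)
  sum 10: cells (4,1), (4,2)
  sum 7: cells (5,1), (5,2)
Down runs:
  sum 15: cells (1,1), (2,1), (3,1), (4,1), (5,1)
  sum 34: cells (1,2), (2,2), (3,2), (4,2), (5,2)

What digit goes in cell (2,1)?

5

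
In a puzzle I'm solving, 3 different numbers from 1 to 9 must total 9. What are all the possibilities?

3 distinct digits from 1–9 sum between 6 and 24.

{1,2,6}; {1,3,5}; {2,3,4}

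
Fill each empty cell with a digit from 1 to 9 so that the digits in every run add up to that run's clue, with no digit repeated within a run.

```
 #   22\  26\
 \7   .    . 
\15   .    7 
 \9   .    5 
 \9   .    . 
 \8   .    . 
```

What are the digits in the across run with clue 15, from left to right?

8 7

R2C1 = 15 − 7 = 8 completes the 15 across.
R3C1 = 9 − 5 = 4 completes the 9 across.
Nothing is forced directly, so branch on R5C2, whose candidates are 1 or 2 or 3. If R5C2 = 1: that forces R1C2 = 4, after which R4C2 would have to be in {1,2,3,4,5,6,7,8} for the 9 across but in {9} for the 26 down — contradiction. If R5C2 = 3: that forces R1C2 = 2, after which R4C2 would have to be in {1,2,3,4,5,6,7,8} for the 9 across but in {9} for the 26 down — contradiction. So R5C2 = 2.
R5C1 = 8 − 2 = 6 completes the 8 across.
No cell is forced outright now. R1C1 can only be 1 or 3 (the digits allowed by both its 7 across and its 22 down). If R1C1 = 1: then R1C2 would have to be in {6} for the 7 across but in {3,4,8,9} for the 26 down — contradiction. So R1C1 = 3.
R1C2 = 7 − 3 = 4 completes the 7 across.
R4C1 = 22 − 21 = 1 completes the 22 down.
R4C2 = 9 − 1 = 8 completes the 9 across.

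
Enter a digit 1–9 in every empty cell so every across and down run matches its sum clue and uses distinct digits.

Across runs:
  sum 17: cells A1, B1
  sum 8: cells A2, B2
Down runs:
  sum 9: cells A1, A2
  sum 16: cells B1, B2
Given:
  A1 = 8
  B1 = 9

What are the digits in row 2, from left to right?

17 in 2 cells must be {8,9}; 16 in 2 cells must be {7,9}.
A2 = 9 − 8 = 1 completes the 9 down.
B2 = 8 − 1 = 7 completes the 8 across.

1, 7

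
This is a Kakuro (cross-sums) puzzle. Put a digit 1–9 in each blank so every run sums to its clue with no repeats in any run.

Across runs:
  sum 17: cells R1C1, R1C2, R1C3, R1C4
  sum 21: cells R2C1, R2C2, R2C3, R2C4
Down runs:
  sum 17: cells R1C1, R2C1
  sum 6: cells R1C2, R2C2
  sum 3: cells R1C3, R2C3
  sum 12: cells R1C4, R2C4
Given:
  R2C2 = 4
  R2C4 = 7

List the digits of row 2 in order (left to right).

8 4 2 7

17 in 2 cells must be {8,9}; 3 in 2 cells must be {1,2}.
R1C2 = 6 − 4 = 2 completes the 6 down.
R1C3 = 1: the only remaining digit allowed by both the 17 across and the 3 down.
R1C4 = 12 − 7 = 5 completes the 12 down.
R2C3 = 3 − 1 = 2 completes the 3 down.
R1C1 = 17 − 8 = 9 completes the 17 across.
R2C1 = 21 − 13 = 8 completes the 21 across.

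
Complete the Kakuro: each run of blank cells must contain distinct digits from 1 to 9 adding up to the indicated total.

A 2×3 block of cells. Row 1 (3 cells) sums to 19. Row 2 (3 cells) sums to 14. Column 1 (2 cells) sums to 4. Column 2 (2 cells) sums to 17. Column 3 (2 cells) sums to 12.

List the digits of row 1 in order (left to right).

3 9 7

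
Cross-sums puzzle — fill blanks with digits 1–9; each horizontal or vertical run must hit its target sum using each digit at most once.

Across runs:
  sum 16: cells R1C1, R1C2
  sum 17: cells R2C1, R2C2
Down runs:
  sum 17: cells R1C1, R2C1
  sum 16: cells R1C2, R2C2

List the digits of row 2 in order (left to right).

8 9

16 in 2 cells must be {7,9}; 17 in 2 cells must be {8,9}.
The 16 across and the 17 down share only 9, so R1C1 = 9.
R1C2 = 16 − 9 = 7 completes the 16 across.
R2C1 = 17 − 9 = 8 completes the 17 down.
R2C2 = 17 − 8 = 9 completes the 17 across.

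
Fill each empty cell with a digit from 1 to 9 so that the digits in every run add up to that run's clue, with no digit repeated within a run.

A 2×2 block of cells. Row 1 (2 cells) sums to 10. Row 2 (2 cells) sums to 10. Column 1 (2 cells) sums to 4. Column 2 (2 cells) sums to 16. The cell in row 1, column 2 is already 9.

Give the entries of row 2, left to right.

3 7

4 in 2 cells must be {1,3}; 16 in 2 cells must be {7,9}.
(1,1) = 10 − 9 = 1 completes the 10 across.
(2,1) = 4 − 1 = 3 completes the 4 down.
(2,2) = 10 − 3 = 7 completes the 10 across.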